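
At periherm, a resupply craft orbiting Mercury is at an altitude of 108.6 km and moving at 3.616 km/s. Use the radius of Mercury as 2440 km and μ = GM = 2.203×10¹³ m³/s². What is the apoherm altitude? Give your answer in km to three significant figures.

r_p = 2440 + 108.6 = 2548.6 km = 2.549×10⁶ m.
Specific energy ε = v²/2 − μ/r = -2.106×10⁶ J/kg, so a = −μ/(2ε) = 5.230×10⁶ m.
The apsides satisfy r_p + r_a = 2a, so the apoherm radius is 2a − r_p = 7.911×10⁶ m = 7910.8 km.
Apoherm altitude = 7910.8 − 2440 = 5470.8 km.

apoherm altitude ≈ 5470 km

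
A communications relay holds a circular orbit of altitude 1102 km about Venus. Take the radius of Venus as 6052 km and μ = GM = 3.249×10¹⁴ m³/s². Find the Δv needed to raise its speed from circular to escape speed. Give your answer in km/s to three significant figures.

Δv ≈ 2.79 km/s

r = 6052 + 1102 = 7154.0 km = 7.1540×10⁶ m.
Circular speed v_c = √(μ/r) = 6739 m/s.
Escape speed v_esc = √(2μ/r) = √2 × v_c = 9530 m/s.
Δv = v_esc − v_c = 2791 m/s = 2.791 km/s.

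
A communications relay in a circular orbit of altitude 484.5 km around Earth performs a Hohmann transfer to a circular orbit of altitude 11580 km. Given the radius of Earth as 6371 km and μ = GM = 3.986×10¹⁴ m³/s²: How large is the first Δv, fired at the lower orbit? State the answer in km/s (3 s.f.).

r₁ = 6371 + 484.5 = 6855.5 km = 6.8555×10⁶ m.
r₂ = 6371 + 11580 = 17951 km = 1.7951×10⁷ m.
Transfer ellipse a_t = (r₁ + r₂)/2 = 1.240×10⁷ m.
At r₁: circular v_c1 = √(μ/r₁) = 7625 m/s; transfer-perigee v_p = √[μ(2/r₁ − 1/a_t)] = 9173 m/s.
Δv₁ = v_p − v_c1 = 1548 m/s.
= 1.548 km/s.

Δv ≈ 1.55 km/s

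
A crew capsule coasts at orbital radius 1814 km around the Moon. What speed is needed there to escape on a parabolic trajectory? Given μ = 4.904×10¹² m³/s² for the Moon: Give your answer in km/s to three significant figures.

r = 1814 km = 1.814×10⁶ m.
Escape speed v_esc = √(2μ/r) = √(2 × 4.904×10¹² / 1.814×10⁶) = √(5.407×10⁶) = 2325 m/s.
= 2.325 km/s.

v_esc ≈ 2.33 km/s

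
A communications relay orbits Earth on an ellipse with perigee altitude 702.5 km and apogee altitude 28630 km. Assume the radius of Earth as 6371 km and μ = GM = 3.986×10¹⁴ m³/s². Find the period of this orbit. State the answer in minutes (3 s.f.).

T ≈ 506 minutes

r_p = 6371 + 702.5 = 7073.5 km = 7.0735×10⁶ m.
r_a = 6371 + 28630 = 35001 km = 3.5001×10⁷ m.
Semi-major axis a = (r_p + r_a)/2 = (7073.5 + 35001)/2 = 21037 km = 2.104×10⁷ m.
By Kepler's third law T = 2π√(a³/μ) = 2π × 4.833×10³ = 3.037×10⁴ s.
= 506.1 minutes.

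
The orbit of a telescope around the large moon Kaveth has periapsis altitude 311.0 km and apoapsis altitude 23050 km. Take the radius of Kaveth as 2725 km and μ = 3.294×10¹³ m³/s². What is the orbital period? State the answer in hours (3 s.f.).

T ≈ 16.6 hours

r_p = 2725 + 311.0 = 3036.0 km = 3.0360×10⁶ m.
r_a = 2725 + 23050 = 25775 km = 2.5775×10⁷ m.
Semi-major axis a = (r_p + r_a)/2 = (3036.0 + 25775)/2 = 14406 km = 1.441×10⁷ m.
By Kepler's third law T = 2π√(a³/μ) = 2π × 9.526×10³ = 5.986×10⁴ s.
= 16.63 hours.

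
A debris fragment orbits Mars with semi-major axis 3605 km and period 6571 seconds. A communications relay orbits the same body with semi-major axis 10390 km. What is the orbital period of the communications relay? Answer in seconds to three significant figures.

Kepler's third law: T² ∝ a³, so T₂ = T₁ (a₂/a₁)^(3/2).
a₂/a₁ = 2.882, (a₂/a₁)^(3/2) = 4.893.
T₂ = 6571 × 4.893 = 32150 seconds.

T₂ ≈ 32200 seconds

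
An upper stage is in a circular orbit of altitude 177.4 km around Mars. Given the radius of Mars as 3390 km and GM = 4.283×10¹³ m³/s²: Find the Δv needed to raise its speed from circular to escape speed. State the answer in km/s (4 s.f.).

r = 3390 + 177.4 = 3567.4 km = 3.5674×10⁶ m.
Circular speed v_c = √(μ/r) = 3465 m/s.
Escape speed v_esc = √(2μ/r) = √2 × v_c = 4900 m/s.
Δv = v_esc − v_c = 1435 m/s = 1.435 km/s.

Δv ≈ 1.435 km/s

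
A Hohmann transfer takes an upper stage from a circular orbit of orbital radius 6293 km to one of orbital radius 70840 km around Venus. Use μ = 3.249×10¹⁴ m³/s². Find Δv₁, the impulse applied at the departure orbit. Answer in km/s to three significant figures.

r₁ = 6293 km = 6.293×10⁶ m.
r₂ = 70840 km = 7.084×10⁷ m.
Transfer ellipse a_t = (r₁ + r₂)/2 = 3.857×10⁷ m.
At r₁: circular v_c1 = √(μ/r₁) = 7185 m/s; transfer-periapsis v_p = √[μ(2/r₁ − 1/a_t)] = 9738 m/s.
Δv₁ = v_p − v_c1 = 2553 m/s.
= 2.553 km/s.

Δv ≈ 2.55 km/s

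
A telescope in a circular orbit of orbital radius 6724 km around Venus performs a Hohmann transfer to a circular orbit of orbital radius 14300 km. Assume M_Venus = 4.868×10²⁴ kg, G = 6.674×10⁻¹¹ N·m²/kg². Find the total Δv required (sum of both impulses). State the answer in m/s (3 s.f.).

Δv_total ≈ 2110 m/s

μ = GM = 6.674×10⁻¹¹ × 4.868×10²⁴ = 3.249×10¹⁴ m³/s².
r₁ = 6724 km = 6.724×10⁶ m.
r₂ = 14300 km = 1.430×10⁷ m.
Transfer ellipse a_t = (r₁ + r₂)/2 = 1.051×10⁷ m.
At r₁: circular v_c1 = √(μ/r₁) = 6951 m/s; transfer-periapsis v_p = √[μ(2/r₁ − 1/a_t)] = 8107 m/s.
Δv₁ = v_p − v_c1 = 1156 m/s.
At r₂: circular v_c2 = √(μ/r₂) = 4767 m/s; transfer-apoapsis v_a = √[μ(2/r₂ − 1/a_t)] = 3812 m/s.
Δv₂ = v_c2 − v_a = 954.3 m/s.
Total Δv = Δv₁ + Δv₂ = 2111 m/s.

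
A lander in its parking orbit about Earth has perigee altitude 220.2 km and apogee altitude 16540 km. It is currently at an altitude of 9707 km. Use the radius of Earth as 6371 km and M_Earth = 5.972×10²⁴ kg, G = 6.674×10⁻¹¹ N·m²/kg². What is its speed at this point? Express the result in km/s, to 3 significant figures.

μ = GM = 6.674×10⁻¹¹ × 5.972×10²⁴ = 3.986×10¹⁴ m³/s².
r_p = 6371 + 220.2 = 6591.2 km = 6.5912×10⁶ m.
r_a = 6371 + 16540 = 22911 km = 2.2911×10⁷ m.
r = 6371 + 9707 = 16078 km = 1.608×10⁷ m.
Semi-major axis a = (r_p + r_a)/2 = 14751 km = 1.475×10⁷ m.
Vis-viva: v² = μ(2/r − 1/a) = 3.986×10¹⁴ × (1.244×10⁻⁷ − 6.779×10⁻⁸) = 2.256×10⁷ m²/s².
v = 4750 m/s = 4.750 km/s.

v ≈ 4.75 km/s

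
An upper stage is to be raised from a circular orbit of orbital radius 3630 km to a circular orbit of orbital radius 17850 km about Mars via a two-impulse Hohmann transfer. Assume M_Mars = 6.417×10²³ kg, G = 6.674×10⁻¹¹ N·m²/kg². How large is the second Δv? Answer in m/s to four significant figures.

Δv ≈ 648.4 m/s

μ = GM = 6.674×10⁻¹¹ × 6.417×10²³ = 4.283×10¹³ m³/s².
r₁ = 3630 km = 3.630×10⁶ m.
r₂ = 17850 km = 1.785×10⁷ m.
Transfer ellipse a_t = (r₁ + r₂)/2 = 1.074×10⁷ m.
At r₁: circular v_c1 = √(μ/r₁) = 3435 m/s; transfer-periapsis v_p = √[μ(2/r₁ − 1/a_t)] = 4428 m/s.
At r₂: circular v_c2 = √(μ/r₂) = 1549 m/s; transfer-apoapsis v_a = √[μ(2/r₂ − 1/a_t)] = 900.5 m/s.
Δv₂ = v_c2 − v_a = 648.4 m/s.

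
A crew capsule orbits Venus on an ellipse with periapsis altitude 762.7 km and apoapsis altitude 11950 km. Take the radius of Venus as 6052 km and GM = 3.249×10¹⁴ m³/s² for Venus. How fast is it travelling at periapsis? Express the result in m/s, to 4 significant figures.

v ≈ 8317 m/s

r_p = 6052 + 762.7 = 6814.7 km = 6.8147×10⁶ m.
r_a = 6052 + 11950 = 18002 km = 1.8002×10⁷ m.
Semi-major axis a = (r_p + r_a)/2 = 12408 km = 1.241×10⁷ m.
Vis-viva: v² = μ(2/r − 1/a) = 3.249×10¹⁴ × (2.935×10⁻⁷ − 8.059×10⁻⁸) = 6.917×10⁷ m²/s².
v = 8317 m/s.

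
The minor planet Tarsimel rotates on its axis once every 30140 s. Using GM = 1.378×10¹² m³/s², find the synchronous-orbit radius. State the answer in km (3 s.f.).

A synchronous orbit has period T, so by Kepler's third law a = (μT²/4π²)^(1/3).
μT²/4π² = 1.378×10¹² × (3.014×10⁴)² / 39.48 = 3.171×10¹⁹ m³.
a = 3.165×10⁶ m = 3165.1 km.

r_sync ≈ 3170 km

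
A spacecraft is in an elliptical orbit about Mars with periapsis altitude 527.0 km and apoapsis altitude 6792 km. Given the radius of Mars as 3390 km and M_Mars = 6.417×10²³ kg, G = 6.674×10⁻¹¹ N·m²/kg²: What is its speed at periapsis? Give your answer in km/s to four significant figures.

μ = GM = 6.674×10⁻¹¹ × 6.417×10²³ = 4.283×10¹³ m³/s².
r_p = 3390 + 527.0 = 3917.0 km = 3.9170×10⁶ m.
r_a = 3390 + 6792 = 10182 km = 1.0182×10⁷ m.
Semi-major axis a = (r_p + r_a)/2 = 7049.5 km = 7.050×10⁶ m.
Vis-viva: v² = μ(2/r − 1/a) = 4.283×10¹³ × (5.106×10⁻⁷ − 1.419×10⁻⁷) = 1.579×10⁷ m²/s².
v = 3974 m/s = 3.974 km/s.

v ≈ 3.974 km/s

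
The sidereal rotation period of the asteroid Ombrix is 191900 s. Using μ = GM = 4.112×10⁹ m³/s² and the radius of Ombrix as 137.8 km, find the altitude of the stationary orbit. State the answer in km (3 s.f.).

A synchronous orbit has period T, so by Kepler's third law a = (μT²/4π²)^(1/3).
μT²/4π² = 4.112×10⁹ × (1.919×10⁵)² / 39.48 = 3.836×10¹⁸ m³.
a = 1.565×10⁶ m = 1565.4 km.
Altitude h = a − R = 1565.4 − 137.8 = 1427.6 km.

h_sync ≈ 1430 km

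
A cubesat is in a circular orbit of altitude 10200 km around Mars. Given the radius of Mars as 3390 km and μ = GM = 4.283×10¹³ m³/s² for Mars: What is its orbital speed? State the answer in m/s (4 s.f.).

v ≈ 1775 m/s

r = 3390 + 10200 = 13590 km = 1.3590×10⁷ m.
For a circular orbit v = √(μ/r) = √(4.283×10¹³ / 1.359×10⁷) = √(3.152×10⁶) = 1775 m/s.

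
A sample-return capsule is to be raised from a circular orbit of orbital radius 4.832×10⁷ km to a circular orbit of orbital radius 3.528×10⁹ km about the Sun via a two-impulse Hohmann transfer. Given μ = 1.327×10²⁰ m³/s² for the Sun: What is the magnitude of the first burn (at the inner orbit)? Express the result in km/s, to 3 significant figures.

r₁ = 4.832×10⁷ km = 4.832×10¹⁰ m.
r₂ = 3.528×10⁹ km = 3.528×10¹² m.
Transfer ellipse a_t = (r₁ + r₂)/2 = 1.788×10¹² m.
At r₁: circular v_c1 = √(μ/r₁) = 52400 m/s; transfer-perihelion v_p = √[μ(2/r₁ − 1/a_t)] = 73610 m/s.
Δv₁ = v_p − v_c1 = 21200 m/s.
= 21.20 km/s.

Δv ≈ 21.2 km/s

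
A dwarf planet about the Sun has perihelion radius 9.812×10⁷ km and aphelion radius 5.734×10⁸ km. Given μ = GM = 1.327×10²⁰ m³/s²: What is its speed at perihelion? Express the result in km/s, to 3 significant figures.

v ≈ 48.1 km/s

Semi-major axis a = (r_p + r_a)/2 = 3.3576×10⁸ km = 3.358×10¹¹ m.
Vis-viva: v² = μ(2/r − 1/a) = 1.327×10²⁰ × (2.038×10⁻¹¹ − 2.978×10⁻¹²) = 2.310×10⁹ m²/s².
v = 48060 m/s = 48.06 km/s.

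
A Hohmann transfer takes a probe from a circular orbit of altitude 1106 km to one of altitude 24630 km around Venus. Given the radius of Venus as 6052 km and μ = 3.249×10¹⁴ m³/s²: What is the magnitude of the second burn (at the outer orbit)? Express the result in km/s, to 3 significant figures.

Δv ≈ 1.25 km/s

r₁ = 6052 + 1106 = 7158.0 km = 7.1580×10⁶ m.
r₂ = 6052 + 24630 = 30682 km = 3.0682×10⁷ m.
Transfer ellipse a_t = (r₁ + r₂)/2 = 1.892×10⁷ m.
At r₁: circular v_c1 = √(μ/r₁) = 6737 m/s; transfer-periapsis v_p = √[μ(2/r₁ − 1/a_t)] = 8579 m/s.
At r₂: circular v_c2 = √(μ/r₂) = 3254 m/s; transfer-apoapsis v_a = √[μ(2/r₂ − 1/a_t)] = 2002 m/s.
Δv₂ = v_c2 − v_a = 1253 m/s.
= 1.253 km/s.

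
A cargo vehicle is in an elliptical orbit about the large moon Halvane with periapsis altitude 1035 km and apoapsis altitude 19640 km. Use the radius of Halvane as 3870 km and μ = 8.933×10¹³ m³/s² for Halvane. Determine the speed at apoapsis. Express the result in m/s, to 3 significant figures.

r_p = 3870 + 1035 = 4905.0 km = 4.9050×10⁶ m.
r_a = 3870 + 19640 = 23510 km = 2.3510×10⁷ m.
Semi-major axis a = (r_p + r_a)/2 = 14208 km = 1.421×10⁷ m.
Vis-viva: v² = μ(2/r − 1/a) = 8.933×10¹³ × (8.507×10⁻⁸ − 7.039×10⁻⁸) = 1.312×10⁶ m²/s².
v = 1145 m/s.

v ≈ 1150 m/s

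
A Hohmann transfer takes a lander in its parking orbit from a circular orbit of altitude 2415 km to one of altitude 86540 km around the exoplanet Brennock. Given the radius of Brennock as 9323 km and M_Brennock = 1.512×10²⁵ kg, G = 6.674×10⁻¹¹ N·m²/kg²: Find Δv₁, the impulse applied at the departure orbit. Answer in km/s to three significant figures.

μ = GM = 6.674×10⁻¹¹ × 1.512×10²⁵ = 1.009×10¹⁵ m³/s².
r₁ = 9323 + 2415 = 11738 km = 1.1738×10⁷ m.
r₂ = 9323 + 86540 = 95863 km = 9.5863×10⁷ m.
Transfer ellipse a_t = (r₁ + r₂)/2 = 5.380×10⁷ m.
At r₁: circular v_c1 = √(μ/r₁) = 9272 m/s; transfer-periapsis v_p = √[μ(2/r₁ − 1/a_t)] = 12380 m/s.
Δv₁ = v_p − v_c1 = 3105 m/s.
= 3.105 km/s.

Δv ≈ 3.10 km/s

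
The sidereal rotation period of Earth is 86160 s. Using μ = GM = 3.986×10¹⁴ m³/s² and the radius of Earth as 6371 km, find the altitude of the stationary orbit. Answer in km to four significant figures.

h_sync ≈ 35790 km

A synchronous orbit has period T, so by Kepler's third law a = (μT²/4π²)^(1/3).
μT²/4π² = 3.986×10¹⁴ × (8.616×10⁴)² / 39.48 = 7.495×10²² m³.
a = 4.216×10⁷ m = 42163 km.
Altitude h = a − R = 42163 − 6371 = 35792 km.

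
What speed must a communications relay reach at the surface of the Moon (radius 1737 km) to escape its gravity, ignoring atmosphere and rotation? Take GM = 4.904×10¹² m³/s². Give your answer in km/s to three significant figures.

v_esc ≈ 2.38 km/s

r = R = 1.737×10⁶ m.
Escape speed v_esc = √(2μ/r) = √(2 × 4.904×10¹² / 1.737×10⁶) = √(5.647×10⁶) = 2376 m/s.
= 2.376 km/s.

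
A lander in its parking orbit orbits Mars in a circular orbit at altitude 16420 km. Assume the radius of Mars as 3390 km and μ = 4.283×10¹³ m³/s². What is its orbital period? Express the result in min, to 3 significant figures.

T ≈ 1410 min

r = 3390 + 16420 = 19810 km = 1.9810×10⁷ m.
Kepler's third law: T = 2π√(r³/μ) = 2π√((1.981×10⁷)³ / 4.283×10¹³).
r³/μ = 1.815×10⁸ s², so T = 2π × 1.347×10⁴ = 8.465×10⁴ s.
Converting: 8.465×10⁴ s ÷ 60.00 = 1411 min.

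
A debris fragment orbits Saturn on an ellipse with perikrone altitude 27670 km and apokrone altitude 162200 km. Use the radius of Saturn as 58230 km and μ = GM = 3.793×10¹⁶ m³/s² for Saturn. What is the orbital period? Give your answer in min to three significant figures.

T ≈ 1020 min

r_p = 58230 + 27670 = 85900 km = 8.5900×10⁷ m.
r_a = 58230 + 162200 = 220430 km = 2.2043×10⁸ m.
Semi-major axis a = (r_p + r_a)/2 = (85900 + 2.2043×10⁵)/2 = 1.5316×10⁵ km = 1.532×10⁸ m.
By Kepler's third law T = 2π√(a³/μ) = 2π × 9.733×10³ = 6.115×10⁴ s.
= 1019 min.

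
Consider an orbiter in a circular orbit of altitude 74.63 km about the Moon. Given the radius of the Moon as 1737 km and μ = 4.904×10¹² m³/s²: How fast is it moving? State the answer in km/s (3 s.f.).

v ≈ 1.65 km/s

r = 1737 + 74.63 = 1811.6 km = 1.8116×10⁶ m.
For a circular orbit v = √(μ/r) = √(4.904×10¹² / 1.812×10⁶) = √(2.707×10⁶) = 1645 m/s.
That is 1.645 km/s.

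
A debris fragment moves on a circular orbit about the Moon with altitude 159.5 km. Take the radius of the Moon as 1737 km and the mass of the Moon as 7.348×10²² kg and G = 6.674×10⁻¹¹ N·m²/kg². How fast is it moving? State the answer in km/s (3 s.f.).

v ≈ 1.61 km/s

μ = GM = 6.674×10⁻¹¹ × 7.348×10²² = 4.904×10¹² m³/s².
r = 1737 + 159.5 = 1896.5 km = 1.8965×10⁶ m.
For a circular orbit v = √(μ/r) = √(4.904×10¹² / 1.896×10⁶) = √(2.586×10⁶) = 1608 m/s.
That is 1.608 km/s.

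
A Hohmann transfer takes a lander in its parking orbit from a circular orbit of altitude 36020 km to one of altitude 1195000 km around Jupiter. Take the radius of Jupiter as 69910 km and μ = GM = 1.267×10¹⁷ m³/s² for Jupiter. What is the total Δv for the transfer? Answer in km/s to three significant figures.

r₁ = 69910 + 36020 = 105930 km = 1.0593×10⁸ m.
r₂ = 69910 + 1195000 = 1264900 km = 1.2649×10⁹ m.
Transfer ellipse a_t = (r₁ + r₂)/2 = 6.854×10⁸ m.
At r₁: circular v_c1 = √(μ/r₁) = 34580 m/s; transfer-perijove v_p = √[μ(2/r₁ − 1/a_t)] = 46980 m/s.
Δv₁ = v_p − v_c1 = 12400 m/s.
At r₂: circular v_c2 = √(μ/r₂) = 10010 m/s; transfer-apojove v_a = √[μ(2/r₂ − 1/a_t)] = 3935 m/s.
Δv₂ = v_c2 − v_a = 6074 m/s.
Total Δv = Δv₁ + Δv₂ = 18470 m/s = 18.47 km/s.

Δv_total ≈ 18.5 km/s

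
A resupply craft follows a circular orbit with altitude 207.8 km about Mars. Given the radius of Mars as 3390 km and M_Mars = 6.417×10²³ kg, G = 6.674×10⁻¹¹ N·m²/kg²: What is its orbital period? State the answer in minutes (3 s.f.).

μ = GM = 6.674×10⁻¹¹ × 6.417×10²³ = 4.283×10¹³ m³/s².
r = 3390 + 207.8 = 3597.8 km = 3.5978×10⁶ m.
Kepler's third law: T = 2π√(r³/μ) = 2π√((3.598×10⁶)³ / 4.283×10¹³).
r³/μ = 1.087×10⁶ s², so T = 2π × 1.043×10³ = 6.552×10³ s.
Converting: 6.552×10³ s ÷ 60.00 = 109.2 minutes.

T ≈ 109 minutes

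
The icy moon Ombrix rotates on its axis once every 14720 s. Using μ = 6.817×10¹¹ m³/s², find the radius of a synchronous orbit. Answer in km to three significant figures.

r_sync ≈ 1550 km

A synchronous orbit has period T, so by Kepler's third law a = (μT²/4π²)^(1/3).
μT²/4π² = 6.817×10¹¹ × (1.472×10⁴)² / 39.48 = 3.742×10¹⁸ m³.
a = 1.552×10⁶ m = 1552.4 km.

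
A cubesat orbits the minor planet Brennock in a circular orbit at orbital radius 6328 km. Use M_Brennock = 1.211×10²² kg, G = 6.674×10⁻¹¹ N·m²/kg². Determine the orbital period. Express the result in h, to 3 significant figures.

μ = GM = 6.674×10⁻¹¹ × 1.211×10²² = 8.082×10¹¹ m³/s².
r = 6328 km = 6.328×10⁶ m.
Kepler's third law: T = 2π√(r³/μ) = 2π√((6.328×10⁶)³ / 8.082×10¹¹).
r³/μ = 3.135×10⁸ s², so T = 2π × 1.771×10⁴ = 1.113×10⁵ s.
Converting: 1.113×10⁵ s ÷ 3600 = 30.90 h.

T ≈ 30.9 h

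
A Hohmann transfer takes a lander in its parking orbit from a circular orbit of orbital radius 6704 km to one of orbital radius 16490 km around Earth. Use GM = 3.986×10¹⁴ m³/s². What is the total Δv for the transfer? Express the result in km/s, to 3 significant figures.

Δv_total ≈ 2.66 km/s

r₁ = 6704 km = 6.704×10⁶ m.
r₂ = 16490 km = 1.649×10⁷ m.
Transfer ellipse a_t = (r₁ + r₂)/2 = 1.160×10⁷ m.
At r₁: circular v_c1 = √(μ/r₁) = 7711 m/s; transfer-perigee v_p = √[μ(2/r₁ − 1/a_t)] = 9195 m/s.
Δv₁ = v_p − v_c1 = 1484 m/s.
At r₂: circular v_c2 = √(μ/r₂) = 4917 m/s; transfer-apogee v_a = √[μ(2/r₂ − 1/a_t)] = 3738 m/s.
Δv₂ = v_c2 − v_a = 1178 m/s.
Total Δv = Δv₁ + Δv₂ = 2662 m/s = 2.662 km/s.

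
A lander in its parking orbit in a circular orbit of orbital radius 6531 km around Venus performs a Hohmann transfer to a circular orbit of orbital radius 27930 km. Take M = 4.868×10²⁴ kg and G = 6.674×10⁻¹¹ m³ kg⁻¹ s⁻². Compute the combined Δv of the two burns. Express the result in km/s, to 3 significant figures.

Δv_total ≈ 3.24 km/s

μ = GM = 6.674×10⁻¹¹ × 4.868×10²⁴ = 3.249×10¹⁴ m³/s².
r₁ = 6531 km = 6.531×10⁶ m.
r₂ = 27930 km = 2.793×10⁷ m.
Transfer ellipse a_t = (r₁ + r₂)/2 = 1.723×10⁷ m.
At r₁: circular v_c1 = √(μ/r₁) = 7053 m/s; transfer-periapsis v_p = √[μ(2/r₁ − 1/a_t)] = 8980 m/s.
Δv₁ = v_p − v_c1 = 1927 m/s.
At r₂: circular v_c2 = √(μ/r₂) = 3411 m/s; transfer-apoapsis v_a = √[μ(2/r₂ − 1/a_t)] = 2100 m/s.
Δv₂ = v_c2 − v_a = 1311 m/s.
Total Δv = Δv₁ + Δv₂ = 3238 m/s = 3.238 km/s.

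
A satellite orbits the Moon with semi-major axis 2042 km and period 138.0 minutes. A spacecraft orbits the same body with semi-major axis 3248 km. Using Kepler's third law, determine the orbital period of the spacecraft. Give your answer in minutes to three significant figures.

Kepler's third law: T² ∝ a³, so T₂ = T₁ (a₂/a₁)^(3/2).
a₂/a₁ = 1.591, (a₂/a₁)^(3/2) = 2.006.
T₂ = 138.0 × 2.006 = 276.8 minutes.

T₂ ≈ 277 minutes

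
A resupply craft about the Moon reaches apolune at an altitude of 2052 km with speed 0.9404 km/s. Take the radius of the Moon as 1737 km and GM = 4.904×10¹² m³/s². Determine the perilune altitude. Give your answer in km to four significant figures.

r_a = 1737 + 2052 = 3789.0 km = 3.789×10⁶ m.
Specific energy ε = v²/2 − μ/r = -8.521×10⁵ J/kg, so a = −μ/(2ε) = 2.878×10⁶ m.
The apsides satisfy r_p + r_a = 2a, so the perilune radius is 2a − r_a = 1.966×10⁶ m = 1966.2 km.
Perilune altitude = 1966.2 − 1737 = 229.21 km.

perilune altitude ≈ 229.2 km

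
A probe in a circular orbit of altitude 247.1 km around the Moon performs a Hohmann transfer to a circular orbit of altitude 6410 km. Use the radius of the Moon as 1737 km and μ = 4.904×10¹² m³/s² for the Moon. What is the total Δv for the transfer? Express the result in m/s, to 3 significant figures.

Δv_total ≈ 712 m/s

r₁ = 1737 + 247.1 = 1984.1 km = 1.9841×10⁶ m.
r₂ = 1737 + 6410 = 8147.0 km = 8.1470×10⁶ m.
Transfer ellipse a_t = (r₁ + r₂)/2 = 5.066×10⁶ m.
At r₁: circular v_c1 = √(μ/r₁) = 1572 m/s; transfer-perilune v_p = √[μ(2/r₁ − 1/a_t)] = 1994 m/s.
Δv₁ = v_p − v_c1 = 421.6 m/s.
At r₂: circular v_c2 = √(μ/r₂) = 775.8 m/s; transfer-apolune v_a = √[μ(2/r₂ − 1/a_t)] = 485.6 m/s.
Δv₂ = v_c2 − v_a = 290.3 m/s.
Total Δv = Δv₁ + Δv₂ = 711.9 m/s.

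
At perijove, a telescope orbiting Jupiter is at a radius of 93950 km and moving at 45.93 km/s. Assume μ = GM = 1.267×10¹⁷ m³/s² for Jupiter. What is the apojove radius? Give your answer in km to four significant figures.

r_p = 9.395×10⁷ m.
Specific energy ε = v²/2 − μ/r = -2.938×10⁸ J/kg, so a = −μ/(2ε) = 2.156×10⁸ m.
The apsides satisfy r_p + r_a = 2a, so the apojove radius is 2a − r_p = 3.373×10⁸ m = 3.3729×10⁵ km.

apojove radius ≈ 3.373×10⁵ km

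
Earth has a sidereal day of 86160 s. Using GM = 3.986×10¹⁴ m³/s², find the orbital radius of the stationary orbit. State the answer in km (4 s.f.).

r_sync ≈ 42160 km

A synchronous orbit has period T, so by Kepler's third law a = (μT²/4π²)^(1/3).
μT²/4π² = 3.986×10¹⁴ × (8.616×10⁴)² / 39.48 = 7.495×10²² m³.
a = 4.216×10⁷ m = 42163 km.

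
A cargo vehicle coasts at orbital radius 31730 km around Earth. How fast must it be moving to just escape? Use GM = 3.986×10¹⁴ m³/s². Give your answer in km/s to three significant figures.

v_esc ≈ 5.01 km/s

r = 31730 km = 3.173×10⁷ m.
Escape speed v_esc = √(2μ/r) = √(2 × 3.986×10¹⁴ / 3.173×10⁷) = √(2.512×10⁷) = 5012 m/s.
= 5.012 km/s.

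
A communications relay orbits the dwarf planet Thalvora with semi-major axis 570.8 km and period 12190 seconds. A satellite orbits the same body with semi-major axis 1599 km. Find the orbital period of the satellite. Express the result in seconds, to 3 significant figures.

Kepler's third law: T² ∝ a³, so T₂ = T₁ (a₂/a₁)^(3/2).
a₂/a₁ = 2.801, (a₂/a₁)^(3/2) = 4.689.
T₂ = 12190 × 4.689 = 57150 seconds.

T₂ ≈ 57200 seconds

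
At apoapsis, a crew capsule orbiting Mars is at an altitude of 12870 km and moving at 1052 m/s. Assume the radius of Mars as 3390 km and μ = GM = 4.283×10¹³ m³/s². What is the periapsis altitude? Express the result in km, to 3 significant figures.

periapsis altitude ≈ 934 km

r_a = 3390 + 12870 = 16260 km = 1.626×10⁷ m.
Specific energy ε = v²/2 − μ/r = -2.081×10⁶ J/kg, so a = −μ/(2ε) = 1.029×10⁷ m.
The apsides satisfy r_p + r_a = 2a, so the periapsis radius is 2a − r_a = 4.324×10⁶ m = 4324.2 km.
Periapsis altitude = 4324.2 − 3390 = 934.23 km.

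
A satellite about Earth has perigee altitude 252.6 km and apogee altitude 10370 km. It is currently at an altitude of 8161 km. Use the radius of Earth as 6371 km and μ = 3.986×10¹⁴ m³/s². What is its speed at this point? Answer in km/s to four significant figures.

v ≈ 4.554 km/s

r_p = 6371 + 252.6 = 6623.6 km = 6.6236×10⁶ m.
r_a = 6371 + 10370 = 16741 km = 1.6741×10⁷ m.
r = 6371 + 8161 = 14532 km = 1.453×10⁷ m.
Semi-major axis a = (r_p + r_a)/2 = 11682 km = 1.168×10⁷ m.
Vis-viva: v² = μ(2/r − 1/a) = 3.986×10¹⁴ × (1.376×10⁻⁷ − 8.560×10⁻⁸) = 2.074×10⁷ m²/s².
v = 4554 m/s = 4.554 km/s.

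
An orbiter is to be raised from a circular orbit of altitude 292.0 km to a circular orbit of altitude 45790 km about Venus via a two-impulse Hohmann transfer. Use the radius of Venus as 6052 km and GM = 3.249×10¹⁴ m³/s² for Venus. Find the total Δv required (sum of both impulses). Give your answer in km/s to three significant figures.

r₁ = 6052 + 292.0 = 6344.0 km = 6.3440×10⁶ m.
r₂ = 6052 + 45790 = 51842 km = 5.1842×10⁷ m.
Transfer ellipse a_t = (r₁ + r₂)/2 = 2.909×10⁷ m.
At r₁: circular v_c1 = √(μ/r₁) = 7156 m/s; transfer-periapsis v_p = √[μ(2/r₁ − 1/a_t)] = 9553 m/s.
Δv₁ = v_p − v_c1 = 2397 m/s.
At r₂: circular v_c2 = √(μ/r₂) = 2503 m/s; transfer-apoapsis v_a = √[μ(2/r₂ − 1/a_t)] = 1169 m/s.
Δv₂ = v_c2 − v_a = 1334 m/s.
Total Δv = Δv₁ + Δv₂ = 3731 m/s = 3.731 km/s.

Δv_total ≈ 3.73 km/s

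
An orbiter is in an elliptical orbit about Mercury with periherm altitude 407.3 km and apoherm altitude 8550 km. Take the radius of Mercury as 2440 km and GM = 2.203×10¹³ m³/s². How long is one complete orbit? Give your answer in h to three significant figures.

T ≈ 6.77 h

r_p = 2440 + 407.3 = 2847.3 km = 2.8473×10⁶ m.
r_a = 2440 + 8550 = 10990 km = 1.0990×10⁷ m.
Semi-major axis a = (r_p + r_a)/2 = (2847.3 + 10990)/2 = 6918.6 km = 6.919×10⁶ m.
By Kepler's third law T = 2π√(a³/μ) = 2π × 3.877×10³ = 2.436×10⁴ s.
= 6.767 h.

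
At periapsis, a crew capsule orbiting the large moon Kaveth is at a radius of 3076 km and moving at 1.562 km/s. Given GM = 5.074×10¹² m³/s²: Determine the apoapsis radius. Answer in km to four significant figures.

apoapsis radius ≈ 8734 km

r_p = 3.076×10⁶ m.
Specific energy ε = v²/2 − μ/r = -4.296×10⁵ J/kg, so a = −μ/(2ε) = 5.905×10⁶ m.
The apsides satisfy r_p + r_a = 2a, so the apoapsis radius is 2a − r_p = 8.734×10⁶ m = 8734.4 km.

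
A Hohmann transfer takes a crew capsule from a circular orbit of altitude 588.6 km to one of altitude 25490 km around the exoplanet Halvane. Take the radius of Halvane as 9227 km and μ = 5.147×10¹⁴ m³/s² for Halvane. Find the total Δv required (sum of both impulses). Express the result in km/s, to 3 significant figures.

r₁ = 9227 + 588.6 = 9815.6 km = 9.8156×10⁶ m.
r₂ = 9227 + 25490 = 34717 km = 3.4717×10⁷ m.
Transfer ellipse a_t = (r₁ + r₂)/2 = 2.227×10⁷ m.
At r₁: circular v_c1 = √(μ/r₁) = 7241 m/s; transfer-periapsis v_p = √[μ(2/r₁ − 1/a_t)] = 9042 m/s.
Δv₁ = v_p − v_c1 = 1801 m/s.
At r₂: circular v_c2 = √(μ/r₂) = 3850 m/s; transfer-apoapsis v_a = √[μ(2/r₂ − 1/a_t)] = 2556 m/s.
Δv₂ = v_c2 − v_a = 1294 m/s.
Total Δv = Δv₁ + Δv₂ = 3095 m/s = 3.095 km/s.

Δv_total ≈ 3.09 km/s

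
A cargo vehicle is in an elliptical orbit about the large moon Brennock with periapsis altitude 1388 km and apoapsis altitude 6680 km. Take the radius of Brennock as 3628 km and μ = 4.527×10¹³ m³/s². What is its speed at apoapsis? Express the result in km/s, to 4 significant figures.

r_p = 3628 + 1388 = 5016.0 km = 5.0160×10⁶ m.
r_a = 3628 + 6680 = 10308 km = 1.0308×10⁷ m.
Semi-major axis a = (r_p + r_a)/2 = 7662.0 km = 7.662×10⁶ m.
Vis-viva: v² = μ(2/r − 1/a) = 4.527×10¹³ × (1.940×10⁻⁷ − 1.305×10⁻⁷) = 2.875×10⁶ m²/s².
v = 1696 m/s = 1.696 km/s.

v ≈ 1.696 km/s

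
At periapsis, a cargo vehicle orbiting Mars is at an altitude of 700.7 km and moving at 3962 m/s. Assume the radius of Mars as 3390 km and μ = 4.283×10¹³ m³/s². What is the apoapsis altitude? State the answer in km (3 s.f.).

r_p = 3390 + 700.7 = 4090.7 km = 4.091×10⁶ m.
Specific energy ε = v²/2 − μ/r = -2.621×10⁶ J/kg, so a = −μ/(2ε) = 8.169×10⁶ m.
The apsides satisfy r_p + r_a = 2a, so the apoapsis radius is 2a − r_p = 1.225×10⁷ m = 12248 km.
Apoapsis altitude = 12248 − 3390 = 8858.1 km.

apoapsis altitude ≈ 8860 km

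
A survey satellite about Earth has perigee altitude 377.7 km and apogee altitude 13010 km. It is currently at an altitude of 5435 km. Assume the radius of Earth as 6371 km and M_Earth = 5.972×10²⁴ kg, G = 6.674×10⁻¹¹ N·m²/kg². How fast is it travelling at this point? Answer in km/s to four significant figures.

v ≈ 6.084 km/s

μ = GM = 6.674×10⁻¹¹ × 5.972×10²⁴ = 3.986×10¹⁴ m³/s².
r_p = 6371 + 377.7 = 6748.7 km = 6.7487×10⁶ m.
r_a = 6371 + 13010 = 19381 km = 1.9381×10⁷ m.
r = 6371 + 5435 = 11806 km = 1.181×10⁷ m.
Semi-major axis a = (r_p + r_a)/2 = 13065 km = 1.306×10⁷ m.
Vis-viva: v² = μ(2/r − 1/a) = 3.986×10¹⁴ × (1.694×10⁻⁷ − 7.654×10⁻⁸) = 3.701×10⁷ m²/s².
v = 6084 m/s = 6.084 km/s.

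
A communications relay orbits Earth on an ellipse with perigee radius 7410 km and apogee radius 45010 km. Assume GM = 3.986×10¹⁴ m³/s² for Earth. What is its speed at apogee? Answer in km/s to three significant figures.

Semi-major axis a = (r_p + r_a)/2 = 26210 km = 2.621×10⁷ m.
Vis-viva: v² = μ(2/r − 1/a) = 3.986×10¹⁴ × (4.443×10⁻⁸ − 3.815×10⁻⁸) = 2.504×10⁶ m²/s².
v = 1582 m/s = 1.582 km/s.

v ≈ 1.58 km/s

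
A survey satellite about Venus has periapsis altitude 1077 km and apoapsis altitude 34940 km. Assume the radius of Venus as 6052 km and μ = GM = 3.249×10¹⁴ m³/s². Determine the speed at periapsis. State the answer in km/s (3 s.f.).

v ≈ 8.81 km/s

r_p = 6052 + 1077 = 7129.0 km = 7.1290×10⁶ m.
r_a = 6052 + 34940 = 40992 km = 4.0992×10⁷ m.
Semi-major axis a = (r_p + r_a)/2 = 24060 km = 2.406×10⁷ m.
Vis-viva: v² = μ(2/r − 1/a) = 3.249×10¹⁴ × (2.805×10⁻⁷ − 4.156×10⁻⁸) = 7.765×10⁷ m²/s².
v = 8812 m/s = 8.812 km/s.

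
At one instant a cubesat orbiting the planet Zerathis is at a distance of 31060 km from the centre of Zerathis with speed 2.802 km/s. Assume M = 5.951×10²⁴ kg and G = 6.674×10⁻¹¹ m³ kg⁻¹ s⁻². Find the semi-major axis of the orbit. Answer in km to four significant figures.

a ≈ 22410 km

μ = GM = 6.674×10⁻¹¹ × 5.951×10²⁴ = 3.972×10¹⁴ m³/s².
r = 3.106×10⁷ m.
Vis-viva rearranged: 1/a = 2/r − v²/μ = 6.439×10⁻⁸ − 1.977×10⁻⁸ = 4.462×10⁻⁸ m⁻¹.
a = 2.241×10⁷ m = 22410 km.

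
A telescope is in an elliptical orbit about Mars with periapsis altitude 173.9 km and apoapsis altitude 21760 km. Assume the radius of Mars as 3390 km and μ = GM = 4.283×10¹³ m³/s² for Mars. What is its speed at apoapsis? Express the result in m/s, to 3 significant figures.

v ≈ 650 m/s

r_p = 3390 + 173.9 = 3563.9 km = 3.5639×10⁶ m.
r_a = 3390 + 21760 = 25150 km = 2.5150×10⁷ m.
Semi-major axis a = (r_p + r_a)/2 = 14357 km = 1.436×10⁷ m.
Vis-viva: v² = μ(2/r − 1/a) = 4.283×10¹³ × (7.952×10⁻⁸ − 6.965×10⁻⁸) = 4.227×10⁵ m²/s².
v = 650.2 m/s.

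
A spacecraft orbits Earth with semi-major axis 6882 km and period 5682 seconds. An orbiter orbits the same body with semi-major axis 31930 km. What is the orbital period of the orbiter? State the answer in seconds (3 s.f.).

Kepler's third law: T² ∝ a³, so T₂ = T₁ (a₂/a₁)^(3/2).
a₂/a₁ = 4.640, (a₂/a₁)^(3/2) = 9.994.
T₂ = 5682 × 9.994 = 56780 seconds.

T₂ ≈ 56800 seconds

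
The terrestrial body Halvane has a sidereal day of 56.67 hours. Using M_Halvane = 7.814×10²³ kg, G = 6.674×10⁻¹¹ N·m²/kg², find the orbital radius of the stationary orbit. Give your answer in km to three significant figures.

r_sync ≈ 38000 km

μ = GM = 6.674×10⁻¹¹ × 7.814×10²³ = 5.215×10¹³ m³/s².
T = 56.67 hours = 2.040×10⁵ s.
A synchronous orbit has period T, so by Kepler's third law a = (μT²/4π²)^(1/3).
μT²/4π² = 5.215×10¹³ × (2.040×10⁵)² / 39.48 = 5.498×10²² m³.
a = 3.803×10⁷ m = 38025 km.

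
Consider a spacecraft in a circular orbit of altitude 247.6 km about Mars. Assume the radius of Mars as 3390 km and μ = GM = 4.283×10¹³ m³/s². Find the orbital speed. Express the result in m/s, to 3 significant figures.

r = 3390 + 247.6 = 3637.6 km = 3.6376×10⁶ m.
For a circular orbit v = √(μ/r) = √(4.283×10¹³ / 3.638×10⁶) = √(1.177×10⁷) = 3431 m/s.

v ≈ 3430 m/s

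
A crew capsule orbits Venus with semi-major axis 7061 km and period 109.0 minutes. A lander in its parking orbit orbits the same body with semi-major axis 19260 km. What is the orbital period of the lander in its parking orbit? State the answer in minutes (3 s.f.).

T₂ ≈ 491 minutes

Kepler's third law: T² ∝ a³, so T₂ = T₁ (a₂/a₁)^(3/2).
a₂/a₁ = 2.728, (a₂/a₁)^(3/2) = 4.505.
T₂ = 109.0 × 4.505 = 491.0 minutes.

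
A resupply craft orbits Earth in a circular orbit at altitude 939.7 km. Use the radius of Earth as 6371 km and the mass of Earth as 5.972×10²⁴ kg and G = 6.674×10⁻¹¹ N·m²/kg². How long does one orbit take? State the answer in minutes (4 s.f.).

μ = GM = 6.674×10⁻¹¹ × 5.972×10²⁴ = 3.986×10¹⁴ m³/s².
r = 6371 + 939.7 = 7310.7 km = 7.3107×10⁶ m.
Kepler's third law: T = 2π√(r³/μ) = 2π√((7.311×10⁶)³ / 3.986×10¹⁴).
r³/μ = 9.803×10⁵ s², so T = 2π × 9.901×10² = 6.221×10³ s.
Converting: 6.221×10³ s ÷ 60.00 = 103.7 minutes.

T ≈ 103.7 minutes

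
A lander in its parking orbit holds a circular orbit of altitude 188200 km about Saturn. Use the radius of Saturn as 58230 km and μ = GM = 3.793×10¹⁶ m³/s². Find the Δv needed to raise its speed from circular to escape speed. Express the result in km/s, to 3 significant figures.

r = 58230 + 188200 = 246430 km = 2.4643×10⁸ m.
Circular speed v_c = √(μ/r) = 12410 m/s.
Escape speed v_esc = √(2μ/r) = √2 × v_c = 17550 m/s.
Δv = v_esc − v_c = 5139 m/s = 5.139 km/s.

Δv ≈ 5.14 km/s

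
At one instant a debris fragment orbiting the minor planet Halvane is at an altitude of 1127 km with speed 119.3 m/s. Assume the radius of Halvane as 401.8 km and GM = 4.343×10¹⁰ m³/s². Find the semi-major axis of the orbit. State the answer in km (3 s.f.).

r = 401.8 + 1127 = 1528.8 km = 1.529×10⁶ m.
Specific orbital energy ε = v²/2 − μ/r = (119.3)²/2 − 4.343×10¹⁰/1.529×10⁶ = -2.129×10⁴ J/kg.
Since ε = −μ/(2a), a = −μ/(2ε) = 1.020×10⁶ m = 1019.9 km.

a ≈ 1020 km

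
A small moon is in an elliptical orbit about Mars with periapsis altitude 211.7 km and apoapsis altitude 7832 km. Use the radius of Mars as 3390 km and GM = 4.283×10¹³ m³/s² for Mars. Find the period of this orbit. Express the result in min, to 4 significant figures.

r_p = 3390 + 211.7 = 3601.7 km = 3.6017×10⁶ m.
r_a = 3390 + 7832 = 11222 km = 1.1222×10⁷ m.
Semi-major axis a = (r_p + r_a)/2 = (3601.7 + 11222)/2 = 7411.9 km = 7.412×10⁶ m.
By Kepler's third law T = 2π√(a³/μ) = 2π × 3.083×10³ = 1.937×10⁴ s.
= 322.9 min.

T ≈ 322.9 min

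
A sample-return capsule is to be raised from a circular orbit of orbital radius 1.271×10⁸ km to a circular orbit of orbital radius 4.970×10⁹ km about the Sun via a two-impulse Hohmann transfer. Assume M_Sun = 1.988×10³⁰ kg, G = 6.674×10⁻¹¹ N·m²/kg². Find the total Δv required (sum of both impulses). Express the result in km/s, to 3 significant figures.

Δv_total ≈ 16.8 km/s

μ = GM = 6.674×10⁻¹¹ × 1.988×10³⁰ = 1.327×10²⁰ m³/s².
r₁ = 1.271×10⁸ km = 1.271×10¹¹ m.
r₂ = 4.970×10⁹ km = 4.970×10¹² m.
Transfer ellipse a_t = (r₁ + r₂)/2 = 2.549×10¹² m.
At r₁: circular v_c1 = √(μ/r₁) = 32310 m/s; transfer-perihelion v_p = √[μ(2/r₁ − 1/a_t)] = 45120 m/s.
Δv₁ = v_p − v_c1 = 12810 m/s.
At r₂: circular v_c2 = √(μ/r₂) = 5167 m/s; transfer-aphelion v_a = √[μ(2/r₂ − 1/a_t)] = 1154 m/s.
Δv₂ = v_c2 − v_a = 4013 m/s.
Total Δv = Δv₁ + Δv₂ = 16820 m/s = 16.82 km/s.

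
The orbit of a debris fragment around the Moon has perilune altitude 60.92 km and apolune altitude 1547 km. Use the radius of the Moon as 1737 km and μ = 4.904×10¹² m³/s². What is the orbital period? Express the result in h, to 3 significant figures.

T ≈ 3.19 h

r_p = 1737 + 60.92 = 1797.9 km = 1.7979×10⁶ m.
r_a = 1737 + 1547 = 3284.0 km = 3.2840×10⁶ m.
Semi-major axis a = (r_p + r_a)/2 = (1797.9 + 3284.0)/2 = 2541.0 km = 2.541×10⁶ m.
By Kepler's third law T = 2π√(a³/μ) = 2π × 1.829×10³ = 1.149×10⁴ s.
= 3.192 h.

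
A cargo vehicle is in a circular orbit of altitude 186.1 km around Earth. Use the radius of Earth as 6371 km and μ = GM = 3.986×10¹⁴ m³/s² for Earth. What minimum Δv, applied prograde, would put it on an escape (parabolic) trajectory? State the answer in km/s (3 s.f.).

r = 6371 + 186.1 = 6557.1 km = 6.5571×10⁶ m.
Circular speed v_c = √(μ/r) = 7797 m/s.
Escape speed v_esc = √(2μ/r) = √2 × v_c = 11030 m/s.
Δv = v_esc − v_c = 3230 m/s = 3.230 km/s.

Δv ≈ 3.23 km/s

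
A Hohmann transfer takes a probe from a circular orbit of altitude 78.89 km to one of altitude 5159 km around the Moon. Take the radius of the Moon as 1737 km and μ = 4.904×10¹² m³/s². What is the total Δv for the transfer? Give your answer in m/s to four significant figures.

r₁ = 1737 + 78.89 = 1815.9 km = 1.8159×10⁶ m.
r₂ = 1737 + 5159 = 6896.0 km = 6.8960×10⁶ m.
Transfer ellipse a_t = (r₁ + r₂)/2 = 4.356×10⁶ m.
At r₁: circular v_c1 = √(μ/r₁) = 1643 m/s; transfer-perilune v_p = √[μ(2/r₁ − 1/a_t)] = 2068 m/s.
Δv₁ = v_p − v_c1 = 424.4 m/s.
At r₂: circular v_c2 = √(μ/r₂) = 843.3 m/s; transfer-apolune v_a = √[μ(2/r₂ − 1/a_t)] = 544.5 m/s.
Δv₂ = v_c2 − v_a = 298.8 m/s.
Total Δv = Δv₁ + Δv₂ = 723.2 m/s.

Δv_total ≈ 723.2 m/s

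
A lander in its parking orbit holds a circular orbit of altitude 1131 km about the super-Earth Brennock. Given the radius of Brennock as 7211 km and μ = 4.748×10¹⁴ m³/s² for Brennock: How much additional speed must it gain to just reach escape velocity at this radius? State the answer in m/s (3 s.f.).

Δv ≈ 3120 m/s

r = 7211 + 1131 = 8342.0 km = 8.3420×10⁶ m.
Circular speed v_c = √(μ/r) = 7544 m/s.
Escape speed v_esc = √(2μ/r) = √2 × v_c = 10670 m/s.
Δv = v_esc − v_c = 3125 m/s.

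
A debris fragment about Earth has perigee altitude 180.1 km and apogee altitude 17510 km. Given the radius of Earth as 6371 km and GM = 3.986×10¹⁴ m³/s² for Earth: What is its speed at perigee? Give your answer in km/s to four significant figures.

r_p = 6371 + 180.1 = 6551.1 km = 6.5511×10⁶ m.
r_a = 6371 + 17510 = 23881 km = 2.3881×10⁷ m.
Semi-major axis a = (r_p + r_a)/2 = 15216 km = 1.522×10⁷ m.
Vis-viva: v² = μ(2/r − 1/a) = 3.986×10¹⁴ × (3.053×10⁻⁷ − 6.572×10⁻⁸) = 9.549×10⁷ m²/s².
v = 9772 m/s = 9.772 km/s.

v ≈ 9.772 km/s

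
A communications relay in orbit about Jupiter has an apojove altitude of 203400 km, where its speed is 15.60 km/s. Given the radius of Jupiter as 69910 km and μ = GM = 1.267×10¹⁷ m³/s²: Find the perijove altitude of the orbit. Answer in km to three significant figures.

perijove altitude ≈ 27400 km

r_a = 69910 + 203400 = 2.7331×10⁵ km = 2.733×10⁸ m.
Specific energy ε = v²/2 − μ/r = -3.419×10⁸ J/kg, so a = −μ/(2ε) = 1.853×10⁸ m.
The apsides satisfy r_p + r_a = 2a, so the perijove radius is 2a − r_a = 9.727×10⁷ m = 97270 km.
Perijove altitude = 97270 − 69910 = 27360 km.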